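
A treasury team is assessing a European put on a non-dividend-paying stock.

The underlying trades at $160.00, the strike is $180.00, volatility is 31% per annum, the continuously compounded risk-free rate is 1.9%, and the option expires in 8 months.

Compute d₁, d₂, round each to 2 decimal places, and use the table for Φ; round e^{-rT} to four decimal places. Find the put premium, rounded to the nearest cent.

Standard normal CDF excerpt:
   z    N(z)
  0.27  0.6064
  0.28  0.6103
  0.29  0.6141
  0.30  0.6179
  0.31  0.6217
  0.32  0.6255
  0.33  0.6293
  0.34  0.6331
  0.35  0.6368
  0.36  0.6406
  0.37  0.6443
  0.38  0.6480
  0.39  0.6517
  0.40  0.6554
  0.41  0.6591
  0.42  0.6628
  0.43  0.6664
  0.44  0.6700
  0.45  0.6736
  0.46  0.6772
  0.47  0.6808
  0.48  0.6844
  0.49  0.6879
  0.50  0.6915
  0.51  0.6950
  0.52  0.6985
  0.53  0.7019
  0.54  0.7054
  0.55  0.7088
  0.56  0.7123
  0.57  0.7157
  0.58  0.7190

$27.12

σ√T = 0.31·√0.6667 = 0.2531
d₁ = [ln(160/180) + (0.019 + 0.31²/2)·0.6667] / 0.2531 = [-0.1178 + 0.0447] / 0.2531 = -0.2887 ⇒ -0.29
d₂ = d₁ − σ√T = -0.2887 − 0.2531 = -0.5418 ⇒ -0.54
e^(−rT) = e^(−0.019·0.6667) = 0.9874
P = 180·0.9874·N(0.54) − 160·N(0.29) = 180·0.9874·0.7054 − 160·0.6141 = 125.3722 − 98.2560 = 27.1162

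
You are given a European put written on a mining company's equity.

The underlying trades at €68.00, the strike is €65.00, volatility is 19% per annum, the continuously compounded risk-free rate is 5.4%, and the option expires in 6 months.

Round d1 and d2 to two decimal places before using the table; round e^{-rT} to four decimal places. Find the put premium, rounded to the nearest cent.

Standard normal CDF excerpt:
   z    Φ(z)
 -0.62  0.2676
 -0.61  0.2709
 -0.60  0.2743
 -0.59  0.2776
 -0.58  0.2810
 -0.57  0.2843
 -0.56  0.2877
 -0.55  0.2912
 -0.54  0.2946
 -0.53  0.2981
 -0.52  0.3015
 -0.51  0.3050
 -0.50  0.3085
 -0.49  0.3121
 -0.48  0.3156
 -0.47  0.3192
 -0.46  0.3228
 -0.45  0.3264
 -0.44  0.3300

€1.54

σ√T = 0.19·√0.5 = 0.1344
ln(S/K) + (r + σ²/2)T = ln(68/65) + (0.054 + 0.19²/2)·0.5 = 0.0451 + 0.0360 = 0.0811
d₁ = 0.0811 / 0.1344 = 0.6040 which rounds to 0.60
d₂ = d₁ − σ√T = 0.6040 − 0.1344 = 0.4696 which rounds to 0.47
e^(−rT) = e^(−0.054·0.5) = 0.9734
N(−d₂) = N(-0.47) = 0.3192;  N(−d₁) = N(-0.60) = 0.2743
P = 65·0.9734·0.3192 − 68·0.2743 = 20.1961 − 18.6524 = 1.5437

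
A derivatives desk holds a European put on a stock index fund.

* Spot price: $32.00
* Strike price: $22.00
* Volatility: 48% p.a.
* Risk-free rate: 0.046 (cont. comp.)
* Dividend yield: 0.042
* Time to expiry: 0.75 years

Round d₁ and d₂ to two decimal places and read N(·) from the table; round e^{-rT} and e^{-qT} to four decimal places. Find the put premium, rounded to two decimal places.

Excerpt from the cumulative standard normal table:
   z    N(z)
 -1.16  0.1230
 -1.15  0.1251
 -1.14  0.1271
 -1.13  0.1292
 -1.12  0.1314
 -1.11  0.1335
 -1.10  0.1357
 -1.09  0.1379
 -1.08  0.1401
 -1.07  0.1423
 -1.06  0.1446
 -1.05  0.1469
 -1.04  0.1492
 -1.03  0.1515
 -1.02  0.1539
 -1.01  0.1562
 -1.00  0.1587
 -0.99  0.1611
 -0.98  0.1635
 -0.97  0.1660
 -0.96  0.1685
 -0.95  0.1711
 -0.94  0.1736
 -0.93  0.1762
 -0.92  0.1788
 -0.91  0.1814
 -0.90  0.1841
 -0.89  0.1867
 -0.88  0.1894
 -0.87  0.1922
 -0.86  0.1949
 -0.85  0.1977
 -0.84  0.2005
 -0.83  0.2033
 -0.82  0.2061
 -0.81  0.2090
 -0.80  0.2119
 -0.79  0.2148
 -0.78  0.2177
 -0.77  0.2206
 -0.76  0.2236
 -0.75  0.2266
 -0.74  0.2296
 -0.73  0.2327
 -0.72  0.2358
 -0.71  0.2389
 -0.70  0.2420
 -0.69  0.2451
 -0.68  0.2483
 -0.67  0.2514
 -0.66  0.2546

$1.07

σ√T = 0.48 × 0.8660 = 0.4157
ln(S/K) + (r − q + σ²/2)T = ln(32/22) + (0.046 − 0.042 + 0.48²/2)·0.75 = 0.3747 + 0.0894 = 0.4641
d₁ = 0.4641 / 0.4157 = 1.1164 → 1.12
d₂ = d₁ − σ√T = 1.1164 − 0.4157 = 0.7007 → 0.70
e^(−qT) = e^(−0.042·0.75) = 0.9690;  e^(−rT) = e^(−0.046·0.75) = 0.9661
N(−d₂) = N(-0.70) = 0.2420;  N(−d₁) = N(-1.12) = 0.1314
P = 22·0.9661·0.2420 − 32·0.9690·0.1314 = 5.1435 − 4.0745 = 1.0691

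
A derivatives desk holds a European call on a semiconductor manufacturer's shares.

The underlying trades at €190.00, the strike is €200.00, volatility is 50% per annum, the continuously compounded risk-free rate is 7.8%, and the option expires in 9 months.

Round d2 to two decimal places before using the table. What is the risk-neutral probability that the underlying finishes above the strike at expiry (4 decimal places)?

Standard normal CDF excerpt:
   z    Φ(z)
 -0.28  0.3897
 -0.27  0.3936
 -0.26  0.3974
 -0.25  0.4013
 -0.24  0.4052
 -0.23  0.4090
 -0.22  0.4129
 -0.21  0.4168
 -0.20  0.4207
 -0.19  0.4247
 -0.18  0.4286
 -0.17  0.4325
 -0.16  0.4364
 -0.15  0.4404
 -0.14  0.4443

0.4207

σ√T = 0.5·√0.75 = 0.4330
ln(S/K) + (r + σ²/2)T = ln(190/200) + (0.078 + 0.5²/2)·0.75 = -0.0513 + 0.1522 = 0.1010
d₁ = 0.1010 / 0.4330 = 0.2331 ≈ 0.23
d₂ = d₁ − σ√T = 0.2331 − 0.4330 = -0.1999 ≈ -0.20
Risk-neutral Pr[S_T > K] = N(d₂) = N(-0.20) = 0.4207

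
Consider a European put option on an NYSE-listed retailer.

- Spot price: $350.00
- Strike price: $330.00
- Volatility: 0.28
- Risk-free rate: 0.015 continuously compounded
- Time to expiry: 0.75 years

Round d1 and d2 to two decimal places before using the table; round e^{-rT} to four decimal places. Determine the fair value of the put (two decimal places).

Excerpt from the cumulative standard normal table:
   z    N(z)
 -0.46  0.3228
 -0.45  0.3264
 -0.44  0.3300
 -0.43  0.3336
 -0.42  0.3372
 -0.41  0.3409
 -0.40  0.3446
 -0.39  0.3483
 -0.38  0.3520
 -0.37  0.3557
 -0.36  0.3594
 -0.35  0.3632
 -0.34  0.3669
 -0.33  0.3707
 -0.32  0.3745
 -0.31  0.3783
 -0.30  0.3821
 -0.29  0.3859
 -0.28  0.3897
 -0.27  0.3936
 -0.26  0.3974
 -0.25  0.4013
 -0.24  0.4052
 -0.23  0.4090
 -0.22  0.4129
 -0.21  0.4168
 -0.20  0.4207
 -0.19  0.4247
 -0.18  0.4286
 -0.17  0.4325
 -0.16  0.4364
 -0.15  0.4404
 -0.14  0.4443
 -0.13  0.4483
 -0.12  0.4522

T = 0.75;  σ√T = 0.2425
d₁ = [ln(350/330) + (0.015 + ½·0.28²)·0.75] / (σ√T) = (0.0588 + 0.0407) / 0.2425 = 0.4103 ⇒ 0.41
d₂ = 0.4103 − 0.2425 = 0.1678 ⇒ 0.17
e^(−rT) = e^(−0.015·0.75) = 0.9888
P = 330·0.9888·N(-0.17) − 350·N(-0.41) = 330·0.9888·0.4325 − 350·0.3409 = 141.1265 − 119.3150 = 21.8115

$21.81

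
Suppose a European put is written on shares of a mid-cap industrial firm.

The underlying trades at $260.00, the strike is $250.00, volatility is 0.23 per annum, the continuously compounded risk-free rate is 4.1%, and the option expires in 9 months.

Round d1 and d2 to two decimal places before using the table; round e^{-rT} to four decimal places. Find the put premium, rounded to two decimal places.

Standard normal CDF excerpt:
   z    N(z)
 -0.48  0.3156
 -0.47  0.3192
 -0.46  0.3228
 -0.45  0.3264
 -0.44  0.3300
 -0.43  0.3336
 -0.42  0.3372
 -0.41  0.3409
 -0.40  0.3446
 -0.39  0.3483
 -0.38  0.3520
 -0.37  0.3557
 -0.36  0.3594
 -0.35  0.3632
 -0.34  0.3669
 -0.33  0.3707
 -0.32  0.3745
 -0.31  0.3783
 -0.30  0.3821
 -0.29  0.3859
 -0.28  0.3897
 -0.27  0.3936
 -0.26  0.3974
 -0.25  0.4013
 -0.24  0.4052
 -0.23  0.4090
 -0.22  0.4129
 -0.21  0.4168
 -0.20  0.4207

T = 0.75;  σ√T = 0.1992
d₁ = [ln(260/250) + (0.041 + 0.23²/2)·0.75] / 0.1992 = [0.0392 + 0.0506] / 0.1992 = 0.4509 ≈ 0.45
d₂ = d₁ − σ√T = 0.4509 − 0.1992 = 0.2517 ≈ 0.25
exp(−rT) = exp(−0.041·0.75) = 0.9697
N(−d₂) = N(-0.25) = 0.4013;  N(−d₁) = N(-0.45) = 0.3264
P = 250·0.9697·0.4013 − 260·0.3264 = 97.2852 − 84.8640 = 12.4212

$12.42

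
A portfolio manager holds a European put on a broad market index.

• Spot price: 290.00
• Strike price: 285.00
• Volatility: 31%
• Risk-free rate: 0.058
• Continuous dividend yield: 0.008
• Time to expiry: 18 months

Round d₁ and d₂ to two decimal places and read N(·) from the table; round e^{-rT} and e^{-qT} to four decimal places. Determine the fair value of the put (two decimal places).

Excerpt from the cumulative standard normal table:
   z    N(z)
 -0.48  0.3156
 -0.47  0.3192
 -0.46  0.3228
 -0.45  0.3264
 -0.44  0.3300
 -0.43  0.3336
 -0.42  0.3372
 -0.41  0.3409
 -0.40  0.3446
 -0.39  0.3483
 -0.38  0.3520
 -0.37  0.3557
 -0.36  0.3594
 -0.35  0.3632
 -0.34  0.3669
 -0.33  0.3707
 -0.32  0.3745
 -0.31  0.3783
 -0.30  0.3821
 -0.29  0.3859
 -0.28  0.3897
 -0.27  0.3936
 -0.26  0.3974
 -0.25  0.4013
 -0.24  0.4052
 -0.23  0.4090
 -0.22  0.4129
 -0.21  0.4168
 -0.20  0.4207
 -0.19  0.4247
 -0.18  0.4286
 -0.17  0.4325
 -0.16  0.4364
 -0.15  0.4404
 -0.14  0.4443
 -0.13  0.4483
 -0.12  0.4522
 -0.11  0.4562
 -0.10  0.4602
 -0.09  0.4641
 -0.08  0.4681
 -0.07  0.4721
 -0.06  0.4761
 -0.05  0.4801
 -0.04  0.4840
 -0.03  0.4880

σ√T = 0.31·√1.5 = 0.3797
d₁ = [ln(290/285) + (0.058 − 0.008 + 0.31²/2)·1.5] / 0.3797 = [0.0174 + 0.1471] / 0.3797 = 0.4332 ≈ 0.43
d₂ = d₁ − σ√T = 0.4332 − 0.3797 = 0.0535 ≈ 0.05
exp(−qT) = exp(−0.008·1.5) = 0.9881;  exp(−rT) = exp(−0.058·1.5) = 0.9167
P = 285·0.9167·N(-0.05) − 290·0.9881·N(-0.43) = 285·0.9167·0.4801 − 290·0.9881·0.3336 = 125.4307 − 95.5927 = 29.8379

29.84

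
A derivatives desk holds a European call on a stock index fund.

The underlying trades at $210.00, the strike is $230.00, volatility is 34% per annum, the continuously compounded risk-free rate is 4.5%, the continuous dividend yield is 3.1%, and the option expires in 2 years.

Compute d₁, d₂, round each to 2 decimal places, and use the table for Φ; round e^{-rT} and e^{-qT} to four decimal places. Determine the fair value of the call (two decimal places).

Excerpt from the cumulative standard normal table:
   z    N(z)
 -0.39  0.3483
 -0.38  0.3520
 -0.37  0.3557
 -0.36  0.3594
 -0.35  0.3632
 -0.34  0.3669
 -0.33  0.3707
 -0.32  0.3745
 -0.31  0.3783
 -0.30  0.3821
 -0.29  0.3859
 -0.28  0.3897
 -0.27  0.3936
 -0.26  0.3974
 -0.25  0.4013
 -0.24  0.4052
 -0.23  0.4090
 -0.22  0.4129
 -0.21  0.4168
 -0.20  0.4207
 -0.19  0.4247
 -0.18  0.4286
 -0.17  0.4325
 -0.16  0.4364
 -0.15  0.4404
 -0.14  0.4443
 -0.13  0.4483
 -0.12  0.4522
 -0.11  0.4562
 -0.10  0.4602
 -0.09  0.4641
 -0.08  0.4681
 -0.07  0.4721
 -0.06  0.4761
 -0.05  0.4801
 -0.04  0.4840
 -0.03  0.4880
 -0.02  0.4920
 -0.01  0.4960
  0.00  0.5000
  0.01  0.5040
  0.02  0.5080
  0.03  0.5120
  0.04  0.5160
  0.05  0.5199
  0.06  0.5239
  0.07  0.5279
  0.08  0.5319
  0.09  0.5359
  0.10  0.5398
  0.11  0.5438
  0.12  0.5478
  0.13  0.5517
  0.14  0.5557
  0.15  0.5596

T = 2;  σ√T = 0.4808
d₁ = [ln(210/230) + (0.045 − 0.031 + 0.34²/2)·2] / 0.4808 = [-0.0910 + 0.1436] / 0.4808 = 0.1095 → 0.11
d₂ = d₁ − σ√T = 0.1095 − 0.4808 = -0.3714 → -0.37
exp(−qT) = exp(−0.031·2) = 0.9399;  exp(−rT) = exp(−0.045·2) = 0.9139
N(d₁) = N(0.11) = 0.5438;  N(d₂) = N(-0.37) = 0.3557
C = 210·0.9399·0.5438 − 230·0.9139·0.3557 = 107.3347 − 74.7671 = 32.5676

$32.57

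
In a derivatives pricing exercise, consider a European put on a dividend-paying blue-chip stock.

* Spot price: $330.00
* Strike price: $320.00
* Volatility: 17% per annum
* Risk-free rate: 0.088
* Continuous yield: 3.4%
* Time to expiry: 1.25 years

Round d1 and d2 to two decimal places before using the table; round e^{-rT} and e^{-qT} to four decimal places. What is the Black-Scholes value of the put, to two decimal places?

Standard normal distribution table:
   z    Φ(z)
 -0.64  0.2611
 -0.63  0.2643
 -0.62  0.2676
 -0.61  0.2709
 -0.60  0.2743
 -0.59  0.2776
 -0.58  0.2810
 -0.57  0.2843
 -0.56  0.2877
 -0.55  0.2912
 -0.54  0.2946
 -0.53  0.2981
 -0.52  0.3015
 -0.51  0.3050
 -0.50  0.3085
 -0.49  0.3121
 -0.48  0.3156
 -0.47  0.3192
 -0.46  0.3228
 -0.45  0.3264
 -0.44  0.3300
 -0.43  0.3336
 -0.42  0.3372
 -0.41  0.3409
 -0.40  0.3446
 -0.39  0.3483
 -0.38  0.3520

$10.98

σ√T = 0.17·√1.25 = 0.1901
d₁ = [ln(330/320) + (0.088 − 0.034 + ½·0.17²)·1.25] / (σ√T) = (0.0308 + 0.0856) / 0.1901 = 0.6121 ⇒ 0.61
d₂ = 0.6121 − 0.1901 = 0.4220 ⇒ 0.42
exp(−qT) = exp(−0.034·1.25) = 0.9584;  exp(−rT) = exp(−0.088·1.25) = 0.8958
P = 320·0.8958·N(-0.42) − 330·0.9584·N(-0.61) = 320·0.8958·0.3372 − 330·0.9584·0.2709 = 96.6604 − 85.6781 = 10.9823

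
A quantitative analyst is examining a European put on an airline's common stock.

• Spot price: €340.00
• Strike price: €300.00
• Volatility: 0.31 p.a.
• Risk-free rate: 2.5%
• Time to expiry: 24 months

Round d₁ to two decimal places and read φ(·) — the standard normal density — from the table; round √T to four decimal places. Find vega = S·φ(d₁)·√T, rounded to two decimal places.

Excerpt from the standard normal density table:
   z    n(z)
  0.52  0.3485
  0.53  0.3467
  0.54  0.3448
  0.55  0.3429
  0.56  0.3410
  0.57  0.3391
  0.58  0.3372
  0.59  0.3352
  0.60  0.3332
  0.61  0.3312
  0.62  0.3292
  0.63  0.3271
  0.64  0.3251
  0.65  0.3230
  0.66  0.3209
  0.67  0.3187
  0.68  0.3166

σ√T = 0.31·√2 = 0.4384
d₁ = [ln(340/300) + (0.025 + 0.31²/2)·2] / 0.4384 = [0.1252 + 0.1461] / 0.4384 = 0.6187 → 0.62
√T = √2 = 1.4142
φ(d₁) = φ(0.62) = 0.3292
vega = S·φ(d₁)·√T = 340·0.3292·1.4142 = 158.2886

158.29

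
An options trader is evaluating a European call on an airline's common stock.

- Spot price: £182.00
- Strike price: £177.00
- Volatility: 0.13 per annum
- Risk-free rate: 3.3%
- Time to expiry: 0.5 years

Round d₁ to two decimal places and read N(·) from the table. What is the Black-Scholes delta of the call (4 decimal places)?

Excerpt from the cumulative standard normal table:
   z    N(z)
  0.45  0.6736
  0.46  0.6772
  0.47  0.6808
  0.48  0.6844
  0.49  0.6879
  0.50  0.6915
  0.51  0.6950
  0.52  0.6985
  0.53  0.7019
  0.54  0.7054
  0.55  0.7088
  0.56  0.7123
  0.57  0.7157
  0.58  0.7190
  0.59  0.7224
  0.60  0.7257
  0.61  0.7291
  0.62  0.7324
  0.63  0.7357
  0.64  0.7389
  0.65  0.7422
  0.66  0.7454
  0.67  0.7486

0.7019

σ√T = 0.13·√0.5 = 0.0919
ln(S/K) + (r + σ²/2)T = ln(182/177) + (0.033 + 0.13²/2)·0.5 = 0.0279 + 0.0207 = 0.0486
d₁ = 0.0486 / 0.0919 = 0.5285 which rounds to 0.53
N(d₁) = N(0.53) = 0.7019
Δ_call = N(d₁) = 0.7019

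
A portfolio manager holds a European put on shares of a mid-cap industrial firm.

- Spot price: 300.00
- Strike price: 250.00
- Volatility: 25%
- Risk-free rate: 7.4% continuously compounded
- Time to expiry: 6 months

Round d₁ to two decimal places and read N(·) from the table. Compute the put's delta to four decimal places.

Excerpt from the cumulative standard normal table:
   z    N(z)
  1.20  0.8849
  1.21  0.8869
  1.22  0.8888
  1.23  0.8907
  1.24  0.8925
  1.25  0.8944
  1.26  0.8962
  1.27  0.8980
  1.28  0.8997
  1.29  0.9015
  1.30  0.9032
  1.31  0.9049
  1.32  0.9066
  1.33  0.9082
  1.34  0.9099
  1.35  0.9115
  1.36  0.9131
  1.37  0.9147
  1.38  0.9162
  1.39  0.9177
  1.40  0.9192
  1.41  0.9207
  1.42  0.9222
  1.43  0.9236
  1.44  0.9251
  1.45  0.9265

T = 0.5;  σ√T = 0.1768
ln(S/K) + (r + σ²/2)T = ln(300/250) + (0.074 + 0.25²/2)·0.5 = 0.1823 + 0.0526 = 0.2349
d₁ = 0.2349 / 0.1768 = 1.3291 which rounds to 1.33
N(d₁) = N(1.33) = 0.9082
Δ_put = N(d₁) − 1 = 0.9082 − 1 = -0.0918

-0.0918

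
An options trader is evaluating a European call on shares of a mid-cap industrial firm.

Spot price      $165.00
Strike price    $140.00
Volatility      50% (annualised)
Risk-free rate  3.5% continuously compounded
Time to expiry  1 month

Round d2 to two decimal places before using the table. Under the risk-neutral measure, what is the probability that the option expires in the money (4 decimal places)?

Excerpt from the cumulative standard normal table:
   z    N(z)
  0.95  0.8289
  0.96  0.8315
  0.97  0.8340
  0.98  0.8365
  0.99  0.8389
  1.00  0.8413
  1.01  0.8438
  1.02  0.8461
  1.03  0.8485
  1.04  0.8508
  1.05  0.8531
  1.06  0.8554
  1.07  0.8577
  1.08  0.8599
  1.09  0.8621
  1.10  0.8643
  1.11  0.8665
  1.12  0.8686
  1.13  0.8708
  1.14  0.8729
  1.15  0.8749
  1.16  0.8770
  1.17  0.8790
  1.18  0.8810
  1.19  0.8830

σ√T = 0.5·√0.08333 = 0.1443
d₁ = [ln(165/140) + (0.035 + ½·0.5²)·0.08333] / (σ√T) = (0.1643 + 0.0133) / 0.1443 = 1.2307 ⇒ 1.23
d₂ = 1.2307 − 0.1443 = 1.0864 ⇒ 1.09
Risk-neutral Pr[S_T > K] = N(d₂) = N(1.09) = 0.8621

0.8621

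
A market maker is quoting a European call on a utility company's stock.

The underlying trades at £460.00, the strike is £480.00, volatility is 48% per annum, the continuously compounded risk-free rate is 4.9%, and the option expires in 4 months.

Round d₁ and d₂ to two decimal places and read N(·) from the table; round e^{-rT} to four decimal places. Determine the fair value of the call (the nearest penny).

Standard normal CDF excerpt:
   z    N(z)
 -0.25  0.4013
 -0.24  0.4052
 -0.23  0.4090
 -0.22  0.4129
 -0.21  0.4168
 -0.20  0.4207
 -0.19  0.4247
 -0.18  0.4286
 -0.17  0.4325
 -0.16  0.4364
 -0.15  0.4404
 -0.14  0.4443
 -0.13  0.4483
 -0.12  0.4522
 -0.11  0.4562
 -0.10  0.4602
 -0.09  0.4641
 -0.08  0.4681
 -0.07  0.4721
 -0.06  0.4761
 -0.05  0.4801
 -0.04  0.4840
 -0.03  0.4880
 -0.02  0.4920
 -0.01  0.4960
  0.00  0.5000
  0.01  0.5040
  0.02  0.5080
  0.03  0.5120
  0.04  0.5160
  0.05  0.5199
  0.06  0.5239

£44.22

σ√T = 0.48 × 0.5774 = 0.2771
d₁ = [ln(460/480) + (0.049 + 0.48²/2)·0.3333] / 0.2771 = [-0.0426 + 0.0547] / 0.2771 = 0.0439 ≈ 0.04
d₂ = d₁ − σ√T = 0.0439 − 0.2771 = -0.2332 ≈ -0.23
exp(−rT) = exp(−0.049·0.3333) = 0.9838
N(d₁) = N(0.04) = 0.5160;  N(d₂) = N(-0.23) = 0.4090
C = 460·0.5160 − 480·0.9838·0.4090 = 237.3600 − 193.1396 = 44.2204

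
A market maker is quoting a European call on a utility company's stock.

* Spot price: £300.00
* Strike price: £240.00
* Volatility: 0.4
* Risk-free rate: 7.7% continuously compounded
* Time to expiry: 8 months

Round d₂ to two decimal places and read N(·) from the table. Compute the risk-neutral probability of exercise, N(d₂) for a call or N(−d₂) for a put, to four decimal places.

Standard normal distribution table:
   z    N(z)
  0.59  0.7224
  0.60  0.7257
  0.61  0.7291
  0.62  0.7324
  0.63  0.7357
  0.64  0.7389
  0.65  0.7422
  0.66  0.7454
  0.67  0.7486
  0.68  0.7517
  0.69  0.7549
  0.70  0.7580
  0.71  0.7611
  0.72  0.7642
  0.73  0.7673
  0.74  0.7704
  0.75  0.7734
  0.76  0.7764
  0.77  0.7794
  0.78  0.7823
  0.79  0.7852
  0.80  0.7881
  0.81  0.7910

σ√T = 0.4 × 0.8165 = 0.3266
d₁ = [ln(300/240) + (0.077 + 0.4²/2)·0.6667] / 0.3266 = [0.2231 + 0.1047] / 0.3266 = 1.0037 ≈ 1.00
d₂ = d₁ − σ√T = 1.0037 − 0.3266 = 0.6771 ≈ 0.68
Risk-neutral Pr[S_T > K] = N(d₂) = N(0.68) = 0.7517

0.7517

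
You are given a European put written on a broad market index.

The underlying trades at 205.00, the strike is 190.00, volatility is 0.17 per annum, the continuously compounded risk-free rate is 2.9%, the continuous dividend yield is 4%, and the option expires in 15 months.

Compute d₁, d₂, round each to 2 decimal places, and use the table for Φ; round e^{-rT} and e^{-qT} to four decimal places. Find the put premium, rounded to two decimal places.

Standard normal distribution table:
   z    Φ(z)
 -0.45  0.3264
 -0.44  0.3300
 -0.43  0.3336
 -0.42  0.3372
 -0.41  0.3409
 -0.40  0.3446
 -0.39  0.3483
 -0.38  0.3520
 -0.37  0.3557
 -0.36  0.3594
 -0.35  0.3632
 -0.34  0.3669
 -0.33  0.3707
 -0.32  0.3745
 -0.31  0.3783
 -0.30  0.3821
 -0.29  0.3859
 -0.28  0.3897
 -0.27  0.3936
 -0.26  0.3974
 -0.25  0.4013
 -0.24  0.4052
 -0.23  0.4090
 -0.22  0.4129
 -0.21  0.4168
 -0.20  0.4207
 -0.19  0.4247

9.19

T = 1.25;  σ√T = 0.1901
ln(S/K) + (r − q + σ²/2)T = ln(205/190) + (0.029 − 0.04 + 0.17²/2)·1.25 = 0.0760 + 0.0043 = 0.0803
d₁ = 0.0803 / 0.1901 = 0.4225 which rounds to 0.42
d₂ = d₁ − σ√T = 0.4225 − 0.1901 = 0.2324 which rounds to 0.23
exp(−qT) = exp(−0.04·1.25) = 0.9512;  exp(−rT) = exp(−0.029·1.25) = 0.9644
N(−d₂) = N(-0.23) = 0.4090;  N(−d₁) = N(-0.42) = 0.3372
P = 190·0.9644·0.4090 − 205·0.9512·0.3372 = 74.9435 − 65.7527 = 9.1909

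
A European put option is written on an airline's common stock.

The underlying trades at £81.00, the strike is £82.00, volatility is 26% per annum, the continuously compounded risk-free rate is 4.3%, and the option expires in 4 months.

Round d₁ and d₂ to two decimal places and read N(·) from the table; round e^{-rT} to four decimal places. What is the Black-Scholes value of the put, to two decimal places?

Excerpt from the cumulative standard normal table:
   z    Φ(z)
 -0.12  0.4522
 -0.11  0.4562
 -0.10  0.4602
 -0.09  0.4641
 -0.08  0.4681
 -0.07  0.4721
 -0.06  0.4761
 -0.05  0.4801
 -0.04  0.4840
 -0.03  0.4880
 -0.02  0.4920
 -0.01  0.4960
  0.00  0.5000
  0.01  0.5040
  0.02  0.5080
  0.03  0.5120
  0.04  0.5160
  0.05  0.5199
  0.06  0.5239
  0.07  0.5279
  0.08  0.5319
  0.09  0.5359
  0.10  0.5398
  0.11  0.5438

σ√T = 0.26·√0.3333 = 0.1501
ln(S/K) + (r + σ²/2)T = ln(81/82) + (0.043 + 0.26²/2)·0.3333 = -0.0123 + 0.0256 = 0.0133
d₁ = 0.0133 / 0.1501 = 0.0888 ⇒ 0.09
d₂ = d₁ − σ√T = 0.0888 − 0.1501 = -0.0613 ⇒ -0.06
e^(−rT) = e^(−0.043·0.3333) = 0.9858
N(−d₂) = N(0.06) = 0.5239;  N(−d₁) = N(-0.09) = 0.4641
P = 82·0.9858·0.5239 − 81·0.4641 = 42.3498 − 37.5921 = 4.7577

£4.76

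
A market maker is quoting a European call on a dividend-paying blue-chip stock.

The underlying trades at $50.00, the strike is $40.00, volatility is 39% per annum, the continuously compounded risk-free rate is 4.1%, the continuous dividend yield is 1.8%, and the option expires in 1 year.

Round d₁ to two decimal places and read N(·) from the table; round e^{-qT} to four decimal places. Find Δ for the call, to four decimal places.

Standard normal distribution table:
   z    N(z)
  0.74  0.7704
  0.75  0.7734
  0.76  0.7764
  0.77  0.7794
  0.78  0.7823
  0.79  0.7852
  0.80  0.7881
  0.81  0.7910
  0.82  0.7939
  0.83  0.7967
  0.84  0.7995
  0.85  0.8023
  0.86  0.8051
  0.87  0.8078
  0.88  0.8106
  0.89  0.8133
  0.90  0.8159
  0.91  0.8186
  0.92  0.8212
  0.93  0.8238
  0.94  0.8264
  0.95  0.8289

0.7825

σ√T = 0.39 × 1.0000 = 0.3900
ln(S/K) + (r − q + σ²/2)T = ln(50/40) + (0.041 − 0.018 + 0.39²/2)·1 = 0.2231 + 0.0991 = 0.3222
d₁ = 0.3222 / 0.3900 = 0.8261 → 0.83
N(d₁) = N(0.83) = 0.7967
Δ_call = exp(−qT)·N(d₁) = 0.9822·0.7967 = 0.7825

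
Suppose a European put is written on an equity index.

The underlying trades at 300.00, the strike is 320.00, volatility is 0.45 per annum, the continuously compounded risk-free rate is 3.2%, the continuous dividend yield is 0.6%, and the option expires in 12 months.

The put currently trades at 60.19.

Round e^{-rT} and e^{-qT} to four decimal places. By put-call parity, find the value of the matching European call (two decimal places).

exp(−qT) = exp(−0.006·1) = 0.9940;  exp(−rT) = exp(−0.032·1) = 0.9685
Put-call parity: C − P = S·e^(−qT) − K·e^(−rT) = 300·0.9940 − 320·0.9685 = 298.2000 − 309.9200 = -11.7200
C = P + (C − P) = 60.19 + (-11.7200) = 48.4700

48.47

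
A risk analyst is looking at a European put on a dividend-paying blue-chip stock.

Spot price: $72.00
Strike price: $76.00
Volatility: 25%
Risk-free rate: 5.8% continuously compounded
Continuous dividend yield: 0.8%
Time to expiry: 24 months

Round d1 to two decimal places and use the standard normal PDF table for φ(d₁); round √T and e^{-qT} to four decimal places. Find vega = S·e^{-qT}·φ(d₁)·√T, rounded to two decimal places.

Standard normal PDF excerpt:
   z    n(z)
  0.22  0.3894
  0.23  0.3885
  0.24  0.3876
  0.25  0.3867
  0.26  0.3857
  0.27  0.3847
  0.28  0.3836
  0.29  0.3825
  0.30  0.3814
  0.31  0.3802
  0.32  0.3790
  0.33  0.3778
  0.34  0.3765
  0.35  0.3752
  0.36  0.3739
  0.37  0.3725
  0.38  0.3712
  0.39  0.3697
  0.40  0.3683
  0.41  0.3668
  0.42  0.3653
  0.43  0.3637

T = 2;  σ√T = 0.3536
d₁ = [ln(72/76) + (0.058 − 0.008 + 0.25²/2)·2] / 0.3536 = [-0.0541 + 0.1625] / 0.3536 = 0.3067 ≈ 0.31
√T = √2 = 1.4142
φ(d₁) = φ(0.31) = 0.3802
e^(−qT) = e^(−0.008·2) = 0.9841
vega = S·e^(−qT)·φ(d₁)·√T = 72·0.9841·0.3802·1.4142 = 38.0973

38.10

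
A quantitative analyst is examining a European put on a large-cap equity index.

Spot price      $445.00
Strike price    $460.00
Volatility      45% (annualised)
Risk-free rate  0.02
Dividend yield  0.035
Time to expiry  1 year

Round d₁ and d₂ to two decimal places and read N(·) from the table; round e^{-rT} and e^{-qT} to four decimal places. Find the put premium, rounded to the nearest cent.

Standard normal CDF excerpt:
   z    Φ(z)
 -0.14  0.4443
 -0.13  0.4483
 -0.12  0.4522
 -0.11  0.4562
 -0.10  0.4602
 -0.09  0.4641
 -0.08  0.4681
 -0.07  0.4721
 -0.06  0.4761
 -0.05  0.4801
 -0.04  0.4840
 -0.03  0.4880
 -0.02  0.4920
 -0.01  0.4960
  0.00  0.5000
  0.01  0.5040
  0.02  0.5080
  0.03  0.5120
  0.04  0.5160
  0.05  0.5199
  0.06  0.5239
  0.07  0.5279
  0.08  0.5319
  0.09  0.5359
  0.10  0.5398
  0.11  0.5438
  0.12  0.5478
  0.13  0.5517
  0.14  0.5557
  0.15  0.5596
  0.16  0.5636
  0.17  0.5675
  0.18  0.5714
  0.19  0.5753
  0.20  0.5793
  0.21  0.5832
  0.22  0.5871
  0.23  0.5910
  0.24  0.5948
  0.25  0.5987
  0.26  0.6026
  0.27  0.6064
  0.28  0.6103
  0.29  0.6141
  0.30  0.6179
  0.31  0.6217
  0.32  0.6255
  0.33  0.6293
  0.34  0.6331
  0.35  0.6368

σ√T = 0.45 × 1.0000 = 0.4500
d₁ = [ln(445/460) + (0.02 − 0.035 + ½·0.45²)·1] / (σ√T) = (-0.0332 + 0.0863) / 0.4500 = 0.1180 ⇒ 0.12
d₂ = 0.1180 − 0.4500 = -0.3320 ⇒ -0.33
exp(−qT) = exp(−0.035·1) = 0.9656;  exp(−rT) = exp(−0.02·1) = 0.9802
N(−d₂) = N(0.33) = 0.6293;  N(−d₁) = N(-0.12) = 0.4522
P = 460·0.9802·0.6293 − 445·0.9656·0.4522 = 283.7463 − 194.3067 = 89.4396

$89.44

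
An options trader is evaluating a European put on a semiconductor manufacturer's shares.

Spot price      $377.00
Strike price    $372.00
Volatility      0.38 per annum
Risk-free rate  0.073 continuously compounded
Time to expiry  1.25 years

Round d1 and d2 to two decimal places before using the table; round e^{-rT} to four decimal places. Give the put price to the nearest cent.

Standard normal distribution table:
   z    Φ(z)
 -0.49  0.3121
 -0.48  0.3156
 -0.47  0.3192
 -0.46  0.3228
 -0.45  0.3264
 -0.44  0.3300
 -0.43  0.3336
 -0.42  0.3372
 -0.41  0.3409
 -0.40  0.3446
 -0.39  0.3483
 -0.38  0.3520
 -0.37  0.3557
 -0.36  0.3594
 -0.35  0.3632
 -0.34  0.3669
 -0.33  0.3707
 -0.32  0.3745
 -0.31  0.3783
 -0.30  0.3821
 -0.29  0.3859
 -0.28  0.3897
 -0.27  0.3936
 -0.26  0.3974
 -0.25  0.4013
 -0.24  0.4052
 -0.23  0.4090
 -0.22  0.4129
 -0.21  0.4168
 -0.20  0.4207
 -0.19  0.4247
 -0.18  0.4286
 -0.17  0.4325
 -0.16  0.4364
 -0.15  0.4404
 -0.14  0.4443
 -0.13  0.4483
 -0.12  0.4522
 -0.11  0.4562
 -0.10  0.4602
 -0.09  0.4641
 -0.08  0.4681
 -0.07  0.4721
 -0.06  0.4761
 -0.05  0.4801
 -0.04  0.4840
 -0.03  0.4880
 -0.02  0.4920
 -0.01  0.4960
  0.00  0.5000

σ√T = 0.38 × 1.1180 = 0.4249
d₁ = [ln(377/372) + (0.073 + 0.38²/2)·1.25] / 0.4249 = [0.0134 + 0.1815] / 0.4249 = 0.4586 ⇒ 0.46
d₂ = d₁ − σ√T = 0.4586 − 0.4249 = 0.0338 ⇒ 0.03
e^(−rT) = e^(−0.073·1.25) = 0.9128
N(−d₂) = N(-0.03) = 0.4880;  N(−d₁) = N(-0.46) = 0.3228
P = 372·0.9128·0.4880 − 377·0.3228 = 165.7061 − 121.6956 = 44.0105

$44.01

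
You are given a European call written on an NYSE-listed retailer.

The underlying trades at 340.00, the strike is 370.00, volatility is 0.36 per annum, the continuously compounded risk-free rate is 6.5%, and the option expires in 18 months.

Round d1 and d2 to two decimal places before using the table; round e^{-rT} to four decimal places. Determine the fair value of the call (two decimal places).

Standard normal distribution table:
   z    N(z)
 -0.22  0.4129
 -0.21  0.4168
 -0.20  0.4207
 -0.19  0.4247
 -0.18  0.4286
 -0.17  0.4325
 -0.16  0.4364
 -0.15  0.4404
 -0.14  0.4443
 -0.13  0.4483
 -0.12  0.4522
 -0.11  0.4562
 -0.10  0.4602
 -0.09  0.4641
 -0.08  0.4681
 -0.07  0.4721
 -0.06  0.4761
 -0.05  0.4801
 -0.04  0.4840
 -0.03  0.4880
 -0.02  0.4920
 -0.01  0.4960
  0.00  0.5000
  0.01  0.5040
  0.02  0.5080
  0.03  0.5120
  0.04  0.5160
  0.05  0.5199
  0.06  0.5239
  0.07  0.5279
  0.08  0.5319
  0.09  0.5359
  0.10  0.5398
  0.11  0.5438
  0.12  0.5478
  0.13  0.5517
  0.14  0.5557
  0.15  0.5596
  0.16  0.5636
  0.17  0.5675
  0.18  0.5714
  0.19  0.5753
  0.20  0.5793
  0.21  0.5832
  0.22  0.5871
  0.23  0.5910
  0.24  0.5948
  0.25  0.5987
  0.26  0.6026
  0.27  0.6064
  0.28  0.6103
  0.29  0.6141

T = 1.5;  σ√T = 0.4409
d₁ = [ln(340/370) + (0.065 + 0.36²/2)·1.5] / 0.4409 = [-0.0846 + 0.1947] / 0.4409 = 0.2498 ≈ 0.25
d₂ = d₁ − σ√T = 0.2498 − 0.4409 = -0.1911 ≈ -0.19
e^(−rT) = e^(−0.065·1.5) = 0.9071
N(d₁) = N(0.25) = 0.5987;  N(d₂) = N(-0.19) = 0.4247
C = 340·0.5987 − 370·0.9071·0.4247 = 203.5580 − 142.5408 = 61.0172

61.02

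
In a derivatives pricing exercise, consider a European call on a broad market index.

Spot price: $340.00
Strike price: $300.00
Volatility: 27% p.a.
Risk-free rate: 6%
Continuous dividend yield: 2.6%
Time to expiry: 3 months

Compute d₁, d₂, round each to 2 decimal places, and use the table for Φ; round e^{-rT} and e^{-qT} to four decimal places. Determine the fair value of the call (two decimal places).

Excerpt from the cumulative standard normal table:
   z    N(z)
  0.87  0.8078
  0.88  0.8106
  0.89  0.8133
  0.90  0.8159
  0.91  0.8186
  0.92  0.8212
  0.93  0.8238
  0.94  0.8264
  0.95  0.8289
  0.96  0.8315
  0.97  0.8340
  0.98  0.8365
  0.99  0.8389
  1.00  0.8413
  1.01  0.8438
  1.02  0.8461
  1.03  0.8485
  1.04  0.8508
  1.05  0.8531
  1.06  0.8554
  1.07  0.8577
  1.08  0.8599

$46.26

T = 0.25;  σ√T = 0.1350
d₁ = [ln(340/300) + (0.06 − 0.026 + 0.27²/2)·0.25] / 0.1350 = [0.1252 + 0.0176] / 0.1350 = 1.0576 → 1.06
d₂ = d₁ − σ√T = 1.0576 − 0.1350 = 0.9226 → 0.92
exp(−qT) = exp(−0.026·0.25) = 0.9935;  exp(−rT) = exp(−0.06·0.25) = 0.9851
N(d₁) = N(1.06) = 0.8554;  N(d₂) = N(0.92) = 0.8212
C = 340·0.9935·0.8554 − 300·0.9851·0.8212 = 288.9456 − 242.6892 = 46.2563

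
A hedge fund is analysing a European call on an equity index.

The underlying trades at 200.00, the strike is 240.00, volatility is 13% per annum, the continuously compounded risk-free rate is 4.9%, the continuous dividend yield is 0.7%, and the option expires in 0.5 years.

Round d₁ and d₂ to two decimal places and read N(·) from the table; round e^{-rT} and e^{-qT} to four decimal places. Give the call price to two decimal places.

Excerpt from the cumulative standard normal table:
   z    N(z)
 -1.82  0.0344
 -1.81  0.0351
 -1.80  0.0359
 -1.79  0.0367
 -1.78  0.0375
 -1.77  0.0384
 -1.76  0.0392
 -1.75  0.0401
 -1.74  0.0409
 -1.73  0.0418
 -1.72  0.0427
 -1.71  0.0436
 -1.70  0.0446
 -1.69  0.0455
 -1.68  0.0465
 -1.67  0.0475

0.28

T = 0.5;  σ√T = 0.0919
d₁ = [ln(200/240) + (0.049 − 0.007 + 0.13²/2)·0.5] / 0.0919 = [-0.1823 + 0.0252] / 0.0919 = -1.7090 ⇒ -1.71
d₂ = d₁ − σ√T = -1.7090 − 0.0919 = -1.8009 ⇒ -1.80
e^(−qT) = e^(−0.007·0.5) = 0.9965;  e^(−rT) = e^(−0.049·0.5) = 0.9758
N(d₁) = N(-1.71) = 0.0436;  N(d₂) = N(-1.80) = 0.0359
C = 200·0.9965·0.0436 − 240·0.9758·0.0359 = 8.6895 − 8.4075 = 0.2820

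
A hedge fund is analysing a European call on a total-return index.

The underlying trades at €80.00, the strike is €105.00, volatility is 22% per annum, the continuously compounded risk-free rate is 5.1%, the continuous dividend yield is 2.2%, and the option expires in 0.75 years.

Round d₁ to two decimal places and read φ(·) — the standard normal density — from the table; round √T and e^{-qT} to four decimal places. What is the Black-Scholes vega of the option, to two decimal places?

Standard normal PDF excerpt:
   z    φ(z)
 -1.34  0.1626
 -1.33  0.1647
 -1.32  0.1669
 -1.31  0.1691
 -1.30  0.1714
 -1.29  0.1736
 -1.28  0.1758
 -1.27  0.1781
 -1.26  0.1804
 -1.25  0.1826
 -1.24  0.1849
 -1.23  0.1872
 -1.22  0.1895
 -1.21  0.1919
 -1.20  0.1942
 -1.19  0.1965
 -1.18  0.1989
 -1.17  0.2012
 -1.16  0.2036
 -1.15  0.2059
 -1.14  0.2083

σ√T = 0.22 × 0.8660 = 0.1905
d₁ = [ln(80/105) + (0.051 − 0.022 + 0.22²/2)·0.75] / 0.1905 = [-0.2719 + 0.0399] / 0.1905 = -1.2179 ⇒ -1.22
√T = √0.75 = 0.8660
φ(d₁) = φ(-1.22) = 0.1895
e^(−qT) = e^(−0.022·0.75) = 0.9836
vega = S·e^(−qT)·φ(d₁)·√T = 80·0.9836·0.1895·0.8660 = 12.9133

12.91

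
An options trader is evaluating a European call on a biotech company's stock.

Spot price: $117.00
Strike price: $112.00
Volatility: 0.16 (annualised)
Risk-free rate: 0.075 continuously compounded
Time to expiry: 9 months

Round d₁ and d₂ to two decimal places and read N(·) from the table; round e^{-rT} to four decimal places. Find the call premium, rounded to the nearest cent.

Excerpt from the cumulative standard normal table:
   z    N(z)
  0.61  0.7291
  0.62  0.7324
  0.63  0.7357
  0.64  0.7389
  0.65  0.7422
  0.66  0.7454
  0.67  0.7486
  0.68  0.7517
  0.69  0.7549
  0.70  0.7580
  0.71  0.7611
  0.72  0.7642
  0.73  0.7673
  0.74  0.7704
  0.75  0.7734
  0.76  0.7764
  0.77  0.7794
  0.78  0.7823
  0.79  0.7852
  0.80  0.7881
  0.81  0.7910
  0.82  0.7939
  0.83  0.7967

$13.29

σ√T = 0.16 × 0.8660 = 0.1386
d₁ = [ln(117/112) + (0.075 + 0.16²/2)·0.75] / 0.1386 = [0.0437 + 0.0659] / 0.1386 = 0.7904 which rounds to 0.79
d₂ = d₁ − σ√T = 0.7904 − 0.1386 = 0.6519 which rounds to 0.65
exp(−rT) = exp(−0.075·0.75) = 0.9453
C = 117·N(0.79) − 112·0.9453·N(0.65) = 117·0.7852 − 112·0.9453·0.7422 = 91.8684 − 78.5794 = 13.2890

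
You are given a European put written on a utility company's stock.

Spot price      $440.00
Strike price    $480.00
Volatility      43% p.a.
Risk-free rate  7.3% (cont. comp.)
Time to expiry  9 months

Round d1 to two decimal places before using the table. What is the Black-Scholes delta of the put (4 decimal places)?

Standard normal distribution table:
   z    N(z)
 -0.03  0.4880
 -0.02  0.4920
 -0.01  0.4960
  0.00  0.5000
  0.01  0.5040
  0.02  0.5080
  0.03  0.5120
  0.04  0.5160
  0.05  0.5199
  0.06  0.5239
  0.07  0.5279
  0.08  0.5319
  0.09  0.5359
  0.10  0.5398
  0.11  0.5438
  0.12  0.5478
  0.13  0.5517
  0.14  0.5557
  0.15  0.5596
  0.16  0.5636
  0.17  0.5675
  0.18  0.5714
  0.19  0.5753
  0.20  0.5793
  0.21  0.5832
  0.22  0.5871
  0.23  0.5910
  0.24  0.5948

-0.4602

σ√T = 0.43·√0.75 = 0.3724
d₁ = [ln(440/480) + (0.073 + 0.43²/2)·0.75] / 0.3724 = [-0.0870 + 0.1241] / 0.3724 = 0.0996 which rounds to 0.10
N(d₁) = N(0.10) = 0.5398
Δ_put = N(d₁) − 1 = 0.5398 − 1 = -0.4602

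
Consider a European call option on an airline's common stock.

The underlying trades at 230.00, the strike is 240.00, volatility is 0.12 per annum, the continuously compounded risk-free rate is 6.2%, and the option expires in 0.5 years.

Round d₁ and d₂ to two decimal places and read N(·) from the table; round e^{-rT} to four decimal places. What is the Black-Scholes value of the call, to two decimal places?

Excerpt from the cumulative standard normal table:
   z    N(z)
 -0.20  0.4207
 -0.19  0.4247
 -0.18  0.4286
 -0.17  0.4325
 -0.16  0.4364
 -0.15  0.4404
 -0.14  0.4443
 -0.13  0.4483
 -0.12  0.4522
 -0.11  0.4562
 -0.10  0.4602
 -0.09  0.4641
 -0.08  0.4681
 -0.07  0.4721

7.02

σ√T = 0.12·√0.5 = 0.0849
ln(S/K) + (r + σ²/2)T = ln(230/240) + (0.062 + 0.12²/2)·0.5 = -0.0426 + 0.0346 = -0.0080
d₁ = -0.0080 / 0.0849 = -0.0938 → -0.09
d₂ = d₁ − σ√T = -0.0938 − 0.0849 = -0.1787 → -0.18
exp(−rT) = exp(−0.062·0.5) = 0.9695
N(d₁) = N(-0.09) = 0.4641;  N(d₂) = N(-0.18) = 0.4286
C = 230·0.4641 − 240·0.9695·0.4286 = 106.7430 − 99.7266 = 7.0164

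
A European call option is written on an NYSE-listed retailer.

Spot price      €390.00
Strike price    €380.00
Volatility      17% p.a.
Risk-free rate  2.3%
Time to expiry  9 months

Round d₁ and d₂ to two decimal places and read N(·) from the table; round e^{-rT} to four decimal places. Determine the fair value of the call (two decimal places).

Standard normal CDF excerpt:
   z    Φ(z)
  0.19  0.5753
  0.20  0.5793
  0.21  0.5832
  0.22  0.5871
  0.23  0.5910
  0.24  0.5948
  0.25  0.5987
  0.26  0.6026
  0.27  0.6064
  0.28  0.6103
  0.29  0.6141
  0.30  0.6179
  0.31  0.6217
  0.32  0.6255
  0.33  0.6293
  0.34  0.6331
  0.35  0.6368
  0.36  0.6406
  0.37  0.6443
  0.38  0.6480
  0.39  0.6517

σ√T = 0.17·√0.75 = 0.1472
d₁ = [ln(390/380) + (0.023 + 0.17²/2)·0.75] / 0.1472 = [0.0260 + 0.0281] / 0.1472 = 0.3672 ⇒ 0.37
d₂ = d₁ − σ√T = 0.3672 − 0.1472 = 0.2200 ⇒ 0.22
exp(−rT) = exp(−0.023·0.75) = 0.9829
C = 390·N(0.37) − 380·0.9829·N(0.22) = 390·0.6443 − 380·0.9829·0.5871 = 251.2770 − 219.2830 = 31.9940

€31.99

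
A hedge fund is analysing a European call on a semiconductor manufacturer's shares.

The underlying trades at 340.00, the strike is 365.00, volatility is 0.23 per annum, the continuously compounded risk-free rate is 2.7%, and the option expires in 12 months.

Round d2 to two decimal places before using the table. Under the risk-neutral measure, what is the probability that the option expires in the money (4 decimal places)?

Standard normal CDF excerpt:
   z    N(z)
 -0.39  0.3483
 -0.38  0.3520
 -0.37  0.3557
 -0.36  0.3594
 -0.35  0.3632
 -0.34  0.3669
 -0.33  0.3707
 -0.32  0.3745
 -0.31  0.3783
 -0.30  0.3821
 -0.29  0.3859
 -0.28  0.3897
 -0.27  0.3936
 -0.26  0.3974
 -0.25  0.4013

σ√T = 0.23 × 1.0000 = 0.2300
ln(S/K) + (r + σ²/2)T = ln(340/365) + (0.027 + 0.23²/2)·1 = -0.0710 + 0.0534 = -0.0175
d₁ = -0.0175 / 0.2300 = -0.0761 ≈ -0.08
d₂ = d₁ − σ√T = -0.0761 − 0.2300 = -0.3061 ≈ -0.31
Risk-neutral Pr[S_T > K] = N(d₂) = N(-0.31) = 0.3783

0.3783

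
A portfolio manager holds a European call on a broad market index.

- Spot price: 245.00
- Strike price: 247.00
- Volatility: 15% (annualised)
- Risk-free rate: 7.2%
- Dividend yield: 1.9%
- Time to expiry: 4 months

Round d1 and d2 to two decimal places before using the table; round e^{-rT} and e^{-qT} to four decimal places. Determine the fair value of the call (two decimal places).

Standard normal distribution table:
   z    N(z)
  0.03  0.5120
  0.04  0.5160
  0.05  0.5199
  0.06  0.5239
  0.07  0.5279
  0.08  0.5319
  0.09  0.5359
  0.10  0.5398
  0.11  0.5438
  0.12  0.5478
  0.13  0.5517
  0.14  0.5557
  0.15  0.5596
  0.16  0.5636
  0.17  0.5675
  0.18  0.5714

T = 0.3333;  σ√T = 0.0866
d₁ = [ln(245/247) + (0.072 − 0.019 + 0.15²/2)·0.3333] / 0.0866 = [-0.0081 + 0.0214] / 0.0866 = 0.1534 → 0.15
d₂ = d₁ − σ√T = 0.1534 − 0.0866 = 0.0668 → 0.07
exp(−qT) = exp(−0.019·0.3333) = 0.9937;  exp(−rT) = exp(−0.072·0.3333) = 0.9763
N(d₁) = N(0.15) = 0.5596;  N(d₂) = N(0.07) = 0.5279
C = 245·0.9937·0.5596 − 247·0.9763·0.5279 = 136.2383 − 127.3010 = 8.9372

8.94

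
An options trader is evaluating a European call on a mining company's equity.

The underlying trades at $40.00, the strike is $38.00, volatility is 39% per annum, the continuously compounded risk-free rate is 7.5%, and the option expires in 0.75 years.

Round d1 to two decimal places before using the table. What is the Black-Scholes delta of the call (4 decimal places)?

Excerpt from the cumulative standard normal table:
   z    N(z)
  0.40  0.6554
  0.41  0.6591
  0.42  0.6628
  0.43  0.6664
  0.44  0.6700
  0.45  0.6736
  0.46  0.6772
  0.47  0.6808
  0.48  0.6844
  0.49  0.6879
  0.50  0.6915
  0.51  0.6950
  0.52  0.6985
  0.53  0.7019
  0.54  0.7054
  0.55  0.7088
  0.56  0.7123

0.6879

σ√T = 0.39·√0.75 = 0.3377
ln(S/K) + (r + σ²/2)T = ln(40/38) + (0.075 + 0.39²/2)·0.75 = 0.0513 + 0.1133 = 0.1646
d₁ = 0.1646 / 0.3377 = 0.4873 which rounds to 0.49
N(d₁) = N(0.49) = 0.6879
Δ_call = N(d₁) = 0.6879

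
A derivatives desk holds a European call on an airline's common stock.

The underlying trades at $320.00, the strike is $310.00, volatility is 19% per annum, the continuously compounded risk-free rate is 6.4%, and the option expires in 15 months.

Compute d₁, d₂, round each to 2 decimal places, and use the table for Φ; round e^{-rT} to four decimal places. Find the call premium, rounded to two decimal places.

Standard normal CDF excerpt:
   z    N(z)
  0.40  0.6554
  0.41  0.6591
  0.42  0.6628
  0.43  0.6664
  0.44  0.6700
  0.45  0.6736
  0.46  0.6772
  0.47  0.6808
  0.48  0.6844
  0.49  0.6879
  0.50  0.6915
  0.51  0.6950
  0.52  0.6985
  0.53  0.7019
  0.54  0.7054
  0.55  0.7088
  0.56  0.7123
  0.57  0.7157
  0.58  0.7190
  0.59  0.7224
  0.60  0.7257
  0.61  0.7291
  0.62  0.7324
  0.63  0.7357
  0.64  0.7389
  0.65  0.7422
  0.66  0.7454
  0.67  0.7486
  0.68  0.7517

σ√T = 0.19 × 1.1180 = 0.2124
d₁ = [ln(320/310) + (0.064 + 0.19²/2)·1.25] / 0.2124 = [0.0317 + 0.1026] / 0.2124 = 0.6323 ⇒ 0.63
d₂ = d₁ − σ√T = 0.6323 − 0.2124 = 0.4198 ⇒ 0.42
e^(−rT) = e^(−0.064·1.25) = 0.9231
C = 320·N(0.63) − 310·0.9231·N(0.42) = 320·0.7357 − 310·0.9231·0.6628 = 235.4240 − 189.6675 = 45.7565

$45.76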